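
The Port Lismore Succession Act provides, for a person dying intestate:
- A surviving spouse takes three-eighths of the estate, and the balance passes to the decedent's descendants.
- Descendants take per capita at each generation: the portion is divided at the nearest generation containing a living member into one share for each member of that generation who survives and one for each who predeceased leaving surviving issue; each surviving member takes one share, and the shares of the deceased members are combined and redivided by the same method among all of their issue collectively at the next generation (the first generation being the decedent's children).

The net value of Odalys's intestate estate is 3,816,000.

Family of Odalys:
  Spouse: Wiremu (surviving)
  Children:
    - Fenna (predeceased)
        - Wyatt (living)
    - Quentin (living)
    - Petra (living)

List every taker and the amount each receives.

Wiremu: 1,431,000; Wyatt: 795,000; Quentin: 795,000; Petra: 795,000

Wiremu takes three-eighths of 3,816,000 = 1,431,000. The remaining 2,385,000 passes to the descendants.
The descendants' portion (2,385,000) is divided at the children's generation into 3 shares of 795,000. Quentin and Petra each take 795,000. The remaining share for the deceased Fenna (795,000) is carried to the next generation.
That pool (795,000) passes entirely to Wyatt, the sole taker at the grandchildren's generation.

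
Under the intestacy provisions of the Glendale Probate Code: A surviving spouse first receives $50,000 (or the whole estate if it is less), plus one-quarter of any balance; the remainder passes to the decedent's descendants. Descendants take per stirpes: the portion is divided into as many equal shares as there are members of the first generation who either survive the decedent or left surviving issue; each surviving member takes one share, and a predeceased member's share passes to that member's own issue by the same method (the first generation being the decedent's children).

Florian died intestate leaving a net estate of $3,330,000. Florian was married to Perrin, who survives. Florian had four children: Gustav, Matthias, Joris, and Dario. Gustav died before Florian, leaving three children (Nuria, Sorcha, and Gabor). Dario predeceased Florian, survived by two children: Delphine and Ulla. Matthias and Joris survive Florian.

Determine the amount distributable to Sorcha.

Perrin first takes $50,000, leaving a balance of $3,280,000. Perrin then takes one-quarter of the balance ($820,000), for a total of $870,000. The remaining $2,460,000 passes to the descendants.
The descendants' portion ($2,460,000) is divided into 4 shares of $615,000: Matthias and Joris each take $615,000; Gustav's $615,000 share passes to Gustav's issue; Dario's $615,000 share passes to Dario's issue.
Gustav's share ($615,000) is divided into 3 shares of $205,000: Nuria, Sorcha, and Gabor each take $205,000.
Dario's share ($615,000) is divided into 2 shares of $307,500: Delphine and Ulla each take $307,500.

Sorcha receives $205,000.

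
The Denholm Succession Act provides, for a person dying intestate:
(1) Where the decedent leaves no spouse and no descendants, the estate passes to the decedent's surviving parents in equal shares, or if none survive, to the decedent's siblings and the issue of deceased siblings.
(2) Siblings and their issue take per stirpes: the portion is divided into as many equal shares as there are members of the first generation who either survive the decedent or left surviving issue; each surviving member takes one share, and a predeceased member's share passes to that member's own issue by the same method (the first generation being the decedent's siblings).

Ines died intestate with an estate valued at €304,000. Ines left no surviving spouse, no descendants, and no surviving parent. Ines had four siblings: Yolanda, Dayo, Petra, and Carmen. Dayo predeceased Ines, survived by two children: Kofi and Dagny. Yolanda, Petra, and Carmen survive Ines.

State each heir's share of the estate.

Yolanda: €76,000; Kofi: €38,000; Dagny: €38,000; Petra: €76,000; Carmen: €76,000

The entire €304,000 passes to the siblings and their issue.
That amount (€304,000) is divided into 4 shares of €76,000: Yolanda, Petra, and Carmen each take €76,000; Dayo's €76,000 share passes to Dayo's issue.
Dayo's share (€76,000) is divided into 2 shares of €38,000: Kofi and Dagny each take €38,000.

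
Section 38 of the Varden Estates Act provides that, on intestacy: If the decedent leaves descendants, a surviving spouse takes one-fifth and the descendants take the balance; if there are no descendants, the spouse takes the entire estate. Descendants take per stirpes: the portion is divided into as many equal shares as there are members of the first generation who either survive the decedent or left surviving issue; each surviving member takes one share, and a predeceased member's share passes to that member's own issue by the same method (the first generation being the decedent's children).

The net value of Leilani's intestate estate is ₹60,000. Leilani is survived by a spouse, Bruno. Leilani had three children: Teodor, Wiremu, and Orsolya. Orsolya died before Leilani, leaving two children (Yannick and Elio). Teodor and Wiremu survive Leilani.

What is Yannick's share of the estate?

Bruno takes one-fifth of ₹60,000 = ₹12,000. The remaining ₹48,000 passes to the descendants.
The descendants' portion (₹48,000) is divided into 3 shares of ₹16,000: Teodor and Wiremu each take ₹16,000; Orsolya's ₹16,000 share passes to Orsolya's issue.
Orsolya's share (₹16,000) is divided into 2 shares of ₹8,000: Yannick and Elio each take ₹8,000.

Yannick receives ₹8,000.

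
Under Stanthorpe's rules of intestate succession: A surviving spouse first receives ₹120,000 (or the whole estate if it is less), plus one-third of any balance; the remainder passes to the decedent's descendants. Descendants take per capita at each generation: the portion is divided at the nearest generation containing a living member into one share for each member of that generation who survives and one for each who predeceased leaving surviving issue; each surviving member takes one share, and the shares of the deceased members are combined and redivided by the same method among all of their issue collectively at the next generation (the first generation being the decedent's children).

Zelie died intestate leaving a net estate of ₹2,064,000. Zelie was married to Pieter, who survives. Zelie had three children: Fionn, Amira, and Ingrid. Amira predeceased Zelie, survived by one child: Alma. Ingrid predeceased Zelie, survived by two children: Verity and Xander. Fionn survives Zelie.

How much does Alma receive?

Alma receives ₹288,000.

Pieter first takes ₹120,000, leaving a balance of ₹1,944,000. Pieter then takes one-third of the balance (₹648,000), for a total of ₹768,000. The remaining ₹1,296,000 passes to the descendants.
The descendants' portion (₹1,296,000) is divided at the children's generation into 3 shares of ₹432,000. Fionn takes ₹432,000. The 2 shares of the deceased (Amira and Ingrid) are combined into a pool of ₹864,000.
That pool (₹864,000) is divided at the grandchildren's generation equally among Alma, Verity, and Xander: ₹288,000 each.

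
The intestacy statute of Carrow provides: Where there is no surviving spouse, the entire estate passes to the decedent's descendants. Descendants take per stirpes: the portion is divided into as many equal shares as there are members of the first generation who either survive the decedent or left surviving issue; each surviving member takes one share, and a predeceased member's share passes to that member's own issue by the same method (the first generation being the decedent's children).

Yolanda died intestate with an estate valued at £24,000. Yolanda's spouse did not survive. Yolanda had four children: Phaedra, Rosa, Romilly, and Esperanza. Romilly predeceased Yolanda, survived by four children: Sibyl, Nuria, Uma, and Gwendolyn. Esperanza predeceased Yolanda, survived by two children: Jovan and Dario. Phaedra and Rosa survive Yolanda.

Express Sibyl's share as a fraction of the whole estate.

Sibyl receives 1/16 of the estate.

The entire £24,000 passes to the descendants.
That amount (£24,000) is divided into 4 shares of £6,000: Phaedra and Rosa each take £6,000; Romilly's £6,000 share passes to Romilly's issue; Esperanza's £6,000 share passes to Esperanza's issue.
Romilly's share (£6,000) is divided into 4 shares of £1,500: Sibyl, Nuria, Uma, and Gwendolyn each take £1,500.
Esperanza's share (£6,000) is divided into 2 shares of £3,000: Jovan and Dario each take £3,000.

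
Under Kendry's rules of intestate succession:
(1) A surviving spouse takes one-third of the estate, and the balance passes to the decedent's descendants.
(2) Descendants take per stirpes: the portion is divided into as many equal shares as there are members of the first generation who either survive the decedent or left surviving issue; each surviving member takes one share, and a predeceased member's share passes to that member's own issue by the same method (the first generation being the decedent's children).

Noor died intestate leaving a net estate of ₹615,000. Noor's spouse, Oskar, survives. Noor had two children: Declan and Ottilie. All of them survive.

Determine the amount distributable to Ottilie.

Oskar takes one-third of ₹615,000 = ₹205,000. The remaining ₹410,000 passes to the descendants.
The descendants' portion (₹410,000) is divided into 2 shares of ₹205,000: Declan and Ottilie each take ₹205,000.

Ottilie receives ₹205,000.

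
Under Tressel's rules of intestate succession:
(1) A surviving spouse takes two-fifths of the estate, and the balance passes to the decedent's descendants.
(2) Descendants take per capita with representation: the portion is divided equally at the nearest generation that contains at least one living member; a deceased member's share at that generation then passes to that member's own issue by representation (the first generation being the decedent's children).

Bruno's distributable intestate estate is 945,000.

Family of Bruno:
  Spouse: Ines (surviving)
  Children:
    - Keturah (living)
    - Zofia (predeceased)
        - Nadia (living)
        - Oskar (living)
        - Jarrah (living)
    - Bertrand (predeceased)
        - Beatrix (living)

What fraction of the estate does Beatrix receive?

Ines takes two-fifths of 945,000 = 378,000. The remaining 567,000 passes to the descendants.
The descendants' portion (567,000) is divided into 3 shares of 189,000: Keturah takes 189,000; Zofia's 189,000 share passes to Zofia's issue; Bertrand's 189,000 share passes to Bertrand's issue.
Zofia's share (189,000) is divided into 3 shares of 63,000: Nadia, Oskar, and Jarrah each take 63,000.
Bertrand's share (189,000) passes entirely to Beatrix.

Beatrix receives 1/5 of the estate.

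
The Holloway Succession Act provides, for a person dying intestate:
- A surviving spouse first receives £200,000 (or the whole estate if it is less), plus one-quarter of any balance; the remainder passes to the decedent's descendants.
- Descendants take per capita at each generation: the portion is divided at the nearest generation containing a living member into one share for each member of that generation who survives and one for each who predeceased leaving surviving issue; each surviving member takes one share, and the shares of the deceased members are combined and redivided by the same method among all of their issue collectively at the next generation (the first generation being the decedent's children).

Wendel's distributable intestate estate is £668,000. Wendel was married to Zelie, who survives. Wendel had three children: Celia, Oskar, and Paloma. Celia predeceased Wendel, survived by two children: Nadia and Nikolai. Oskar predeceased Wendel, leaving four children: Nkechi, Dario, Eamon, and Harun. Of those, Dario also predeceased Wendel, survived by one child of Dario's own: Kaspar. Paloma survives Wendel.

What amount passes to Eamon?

Zelie first takes £200,000, leaving a balance of £468,000. Zelie then takes one-quarter of the balance (£117,000), for a total of £317,000. The remaining £351,000 passes to the descendants.
The descendants' portion (£351,000) is divided at the children's generation into 3 shares of £117,000. Paloma takes £117,000. The 2 shares of the deceased (Celia and Oskar) are combined into a pool of £234,000.
That pool (£234,000) is divided at the grandchildren's generation into 6 shares of £39,000. Nadia, Nikolai, Nkechi, Eamon, and Harun each take £39,000. The remaining share for the deceased Dario (£39,000) is carried to the next generation.
That pool (£39,000) passes entirely to Kaspar, the sole taker at the great-grandchildren's generation.

Eamon receives £39,000.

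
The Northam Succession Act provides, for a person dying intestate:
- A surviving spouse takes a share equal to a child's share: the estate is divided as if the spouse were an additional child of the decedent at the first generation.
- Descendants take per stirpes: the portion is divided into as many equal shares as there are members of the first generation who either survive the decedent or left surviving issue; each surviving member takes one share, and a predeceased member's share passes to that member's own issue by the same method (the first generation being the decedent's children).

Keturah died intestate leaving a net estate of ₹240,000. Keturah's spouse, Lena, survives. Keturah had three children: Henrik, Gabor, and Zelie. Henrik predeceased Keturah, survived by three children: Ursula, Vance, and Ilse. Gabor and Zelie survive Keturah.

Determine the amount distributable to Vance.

Vance receives ₹20,000.

The spouse counts as an additional share at the children's level, so there are 4 primary shares of ₹60,000. Lena takes one such share (₹60,000).
The children's combined portion (₹180,000) is divided into 3 shares of ₹60,000: Gabor and Zelie each take ₹60,000; Henrik's ₹60,000 share passes to Henrik's issue.
Henrik's share (₹60,000) is divided into 3 shares of ₹20,000: Ursula, Vance, and Ilse each take ₹20,000.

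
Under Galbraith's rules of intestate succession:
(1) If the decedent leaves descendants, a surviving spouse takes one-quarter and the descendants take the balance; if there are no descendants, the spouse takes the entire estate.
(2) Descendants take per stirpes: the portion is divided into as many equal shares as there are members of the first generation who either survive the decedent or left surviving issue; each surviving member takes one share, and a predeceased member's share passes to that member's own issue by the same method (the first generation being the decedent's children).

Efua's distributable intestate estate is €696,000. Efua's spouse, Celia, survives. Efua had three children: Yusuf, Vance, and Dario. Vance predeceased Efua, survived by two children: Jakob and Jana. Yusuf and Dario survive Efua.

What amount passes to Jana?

Celia takes one-quarter of €696,000 = €174,000. The remaining €522,000 passes to the descendants.
The descendants' portion (€522,000) is divided into 3 shares of €174,000: Yusuf and Dario each take €174,000; Vance's €174,000 share passes to Vance's issue.
Vance's share (€174,000) is divided into 2 shares of €87,000: Jakob and Jana each take €87,000.

Jana receives €87,000.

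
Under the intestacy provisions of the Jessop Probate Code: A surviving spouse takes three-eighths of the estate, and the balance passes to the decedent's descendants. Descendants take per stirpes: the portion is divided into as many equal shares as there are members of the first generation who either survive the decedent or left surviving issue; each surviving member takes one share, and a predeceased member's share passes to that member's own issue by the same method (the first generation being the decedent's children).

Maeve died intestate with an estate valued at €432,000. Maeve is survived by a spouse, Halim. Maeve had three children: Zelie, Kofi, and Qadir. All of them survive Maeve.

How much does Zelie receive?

Halim takes three-eighths of €432,000 = €162,000. The remaining €270,000 passes to the descendants.
The descendants' portion (€270,000) is divided into 3 shares of €90,000: Zelie, Kofi, and Qadir each take €90,000.

Zelie receives €90,000.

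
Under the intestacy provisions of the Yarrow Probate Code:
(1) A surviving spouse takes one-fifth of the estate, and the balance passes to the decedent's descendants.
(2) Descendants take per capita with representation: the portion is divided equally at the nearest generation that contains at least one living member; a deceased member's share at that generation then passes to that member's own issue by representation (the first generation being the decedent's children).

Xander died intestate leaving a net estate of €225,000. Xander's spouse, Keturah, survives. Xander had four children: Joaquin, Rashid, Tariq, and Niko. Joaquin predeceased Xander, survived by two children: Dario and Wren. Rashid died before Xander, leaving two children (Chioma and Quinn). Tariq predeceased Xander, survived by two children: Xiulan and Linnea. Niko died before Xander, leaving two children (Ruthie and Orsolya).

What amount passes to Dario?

Keturah takes one-fifth of €225,000 = €45,000. The remaining €180,000 passes to the descendants.
No child survives, so the initial division is made at the grandchildren's generation.
The descendants' portion (€180,000) is divided into 8 shares of €22,500: Dario, Wren, Chioma, Quinn, Xiulan, Linnea, Ruthie, and Orsolya each take €22,500.

Dario receives €22,500.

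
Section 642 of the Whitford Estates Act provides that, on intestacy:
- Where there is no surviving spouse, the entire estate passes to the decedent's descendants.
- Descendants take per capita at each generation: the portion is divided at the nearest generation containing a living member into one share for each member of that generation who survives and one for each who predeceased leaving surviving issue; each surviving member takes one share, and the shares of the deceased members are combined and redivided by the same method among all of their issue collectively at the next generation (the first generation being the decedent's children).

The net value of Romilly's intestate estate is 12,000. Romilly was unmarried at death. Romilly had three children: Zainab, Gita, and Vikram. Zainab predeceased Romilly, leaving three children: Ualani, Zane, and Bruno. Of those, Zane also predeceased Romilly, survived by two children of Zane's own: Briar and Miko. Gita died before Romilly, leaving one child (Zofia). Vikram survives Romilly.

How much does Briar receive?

Briar receives 1,000.

The entire 12,000 passes to the descendants.
That amount (12,000) is divided at the children's generation into 3 shares of 4,000. Vikram takes 4,000. The 2 shares of the deceased (Zainab and Gita) are combined into a pool of 8,000.
That pool (8,000) is divided at the grandchildren's generation into 4 shares of 2,000. Ualani, Bruno, and Zofia each take 2,000. The remaining share for the deceased Zane (2,000) is carried to the next generation.
That pool (2,000) is divided at the great-grandchildren's generation equally among Briar and Miko: 1,000 each.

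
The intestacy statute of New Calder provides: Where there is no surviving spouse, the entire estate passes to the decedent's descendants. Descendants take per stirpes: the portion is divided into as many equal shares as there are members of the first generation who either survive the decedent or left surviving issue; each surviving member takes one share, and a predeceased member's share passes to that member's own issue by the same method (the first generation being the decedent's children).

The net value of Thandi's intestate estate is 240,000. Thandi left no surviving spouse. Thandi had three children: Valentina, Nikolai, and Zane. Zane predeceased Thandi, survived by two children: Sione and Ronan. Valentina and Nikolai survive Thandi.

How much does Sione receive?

Sione receives 40,000.

The entire 240,000 passes to the descendants.
That amount (240,000) is divided into 3 shares of 80,000: Valentina and Nikolai each take 80,000; Zane's 80,000 share passes to Zane's issue.
Zane's share (80,000) is divided into 2 shares of 40,000: Sione and Ronan each take 40,000.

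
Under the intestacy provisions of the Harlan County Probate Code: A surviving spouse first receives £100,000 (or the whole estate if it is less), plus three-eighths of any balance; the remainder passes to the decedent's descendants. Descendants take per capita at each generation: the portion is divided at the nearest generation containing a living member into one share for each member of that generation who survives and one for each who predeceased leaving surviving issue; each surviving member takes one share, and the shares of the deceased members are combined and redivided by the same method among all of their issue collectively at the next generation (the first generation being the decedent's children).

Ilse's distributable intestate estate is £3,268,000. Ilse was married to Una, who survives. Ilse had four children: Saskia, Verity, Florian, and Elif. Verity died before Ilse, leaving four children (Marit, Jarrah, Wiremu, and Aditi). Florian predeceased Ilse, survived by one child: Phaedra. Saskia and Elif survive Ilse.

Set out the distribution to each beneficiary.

Una: £1,288,000; Saskia: £495,000; Marit: £198,000; Jarrah: £198,000; Wiremu: £198,000; Aditi: £198,000; Phaedra: £198,000; Elif: £495,000

Una first takes £100,000, leaving a balance of £3,168,000. Una then takes three-eighths of the balance (£1,188,000), for a total of £1,288,000. The remaining £1,980,000 passes to the descendants.
The descendants' portion (£1,980,000) is divided at the children's generation into 4 shares of £495,000. Saskia and Elif each take £495,000. The 2 shares of the deceased (Verity and Florian) are combined into a pool of £990,000.
That pool (£990,000) is divided at the grandchildren's generation equally among Marit, Jarrah, Wiremu, Aditi, and Phaedra: £198,000 each.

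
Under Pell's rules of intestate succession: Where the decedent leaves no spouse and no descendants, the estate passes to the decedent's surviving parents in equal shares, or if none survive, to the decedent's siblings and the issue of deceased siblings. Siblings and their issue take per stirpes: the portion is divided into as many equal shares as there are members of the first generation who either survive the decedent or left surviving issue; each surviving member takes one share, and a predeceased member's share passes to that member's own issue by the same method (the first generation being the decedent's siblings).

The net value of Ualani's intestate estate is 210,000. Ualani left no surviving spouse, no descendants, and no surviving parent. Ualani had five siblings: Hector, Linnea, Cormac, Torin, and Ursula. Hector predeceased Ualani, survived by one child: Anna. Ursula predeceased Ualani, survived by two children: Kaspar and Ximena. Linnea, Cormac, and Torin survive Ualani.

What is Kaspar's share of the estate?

Kaspar receives 21,000.

The entire 210,000 passes to the siblings and their issue.
That amount (210,000) is divided into 5 shares of 42,000: Linnea, Cormac, and Torin each take 42,000; Hector's 42,000 share passes to Hector's issue; Ursula's 42,000 share passes to Ursula's issue.
Hector's share (42,000) passes entirely to Anna.
Ursula's share (42,000) is divided into 2 shares of 21,000: Kaspar and Ximena each take 21,000.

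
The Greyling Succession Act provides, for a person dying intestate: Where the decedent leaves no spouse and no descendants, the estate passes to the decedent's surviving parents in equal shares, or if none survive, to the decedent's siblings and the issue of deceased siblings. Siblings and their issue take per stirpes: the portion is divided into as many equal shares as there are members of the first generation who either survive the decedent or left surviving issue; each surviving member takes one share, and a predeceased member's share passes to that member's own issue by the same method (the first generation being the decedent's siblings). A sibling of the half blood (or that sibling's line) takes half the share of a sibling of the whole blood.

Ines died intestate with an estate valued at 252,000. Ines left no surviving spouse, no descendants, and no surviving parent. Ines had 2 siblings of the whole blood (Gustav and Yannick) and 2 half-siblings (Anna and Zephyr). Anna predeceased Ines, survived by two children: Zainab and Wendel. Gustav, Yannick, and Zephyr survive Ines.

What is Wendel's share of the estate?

Wendel receives 21,000.

The entire 252,000 passes to the siblings and their issue.
Counting each half-blood sibling's line as half a unit, there are 3 units in 252,000, so one unit is 84,000. Whole-blood lines (Gustav and Yannick) take 84,000 each; half-blood lines (Anna and Zephyr) take 42,000 each.
Anna's share (42,000) is divided into 2 shares of 21,000: Zainab and Wendel each take 21,000.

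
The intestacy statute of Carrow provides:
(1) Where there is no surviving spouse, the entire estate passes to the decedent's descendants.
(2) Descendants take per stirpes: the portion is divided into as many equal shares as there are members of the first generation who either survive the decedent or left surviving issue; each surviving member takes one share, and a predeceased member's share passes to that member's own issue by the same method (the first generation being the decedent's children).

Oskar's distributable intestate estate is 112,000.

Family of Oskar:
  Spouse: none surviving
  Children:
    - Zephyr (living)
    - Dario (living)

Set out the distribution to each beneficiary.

The entire 112,000 passes to the descendants.
That amount (112,000) is divided into 2 shares of 56,000: Zephyr and Dario each take 56,000.

Zephyr: 56,000; Dario: 56,000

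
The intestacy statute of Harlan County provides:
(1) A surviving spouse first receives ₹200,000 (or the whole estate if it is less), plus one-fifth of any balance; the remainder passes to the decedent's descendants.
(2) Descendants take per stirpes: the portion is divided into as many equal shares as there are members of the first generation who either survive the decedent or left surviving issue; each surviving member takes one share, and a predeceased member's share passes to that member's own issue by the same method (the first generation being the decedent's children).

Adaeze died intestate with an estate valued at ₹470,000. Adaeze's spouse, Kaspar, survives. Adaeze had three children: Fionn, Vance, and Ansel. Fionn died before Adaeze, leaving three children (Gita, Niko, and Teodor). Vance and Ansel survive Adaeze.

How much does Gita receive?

Kaspar first takes ₹200,000, leaving a balance of ₹270,000. Kaspar then takes one-fifth of the balance (₹54,000), for a total of ₹254,000. The remaining ₹216,000 passes to the descendants.
The descendants' portion (₹216,000) is divided into 3 shares of ₹72,000: Vance and Ansel each take ₹72,000; Fionn's ₹72,000 share passes to Fionn's issue.
Fionn's share (₹72,000) is divided into 3 shares of ₹24,000: Gita, Niko, and Teodor each take ₹24,000.

Gita receives ₹24,000.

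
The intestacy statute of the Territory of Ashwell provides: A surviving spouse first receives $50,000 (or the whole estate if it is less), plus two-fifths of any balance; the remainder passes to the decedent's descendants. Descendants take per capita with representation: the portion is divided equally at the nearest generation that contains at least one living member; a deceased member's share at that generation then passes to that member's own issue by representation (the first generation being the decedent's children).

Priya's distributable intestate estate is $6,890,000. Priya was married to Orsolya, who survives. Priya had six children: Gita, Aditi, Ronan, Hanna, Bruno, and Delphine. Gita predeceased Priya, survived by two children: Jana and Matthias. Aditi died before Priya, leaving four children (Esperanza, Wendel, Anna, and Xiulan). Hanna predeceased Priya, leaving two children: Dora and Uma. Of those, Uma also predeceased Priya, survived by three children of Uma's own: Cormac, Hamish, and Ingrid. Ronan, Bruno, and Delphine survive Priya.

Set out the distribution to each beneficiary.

Orsolya: $2,786,000; Jana: $342,000; Matthias: $342,000; Esperanza: $171,000; Wendel: $171,000; Anna: $171,000; Xiulan: $171,000; Ronan: $684,000; Dora: $342,000; Cormac: $114,000; Hamish: $114,000; Ingrid: $114,000; Bruno: $684,000; Delphine: $684,000

Orsolya first takes $50,000, leaving a balance of $6,840,000. Orsolya then takes two-fifths of the balance ($2,736,000), for a total of $2,786,000. The remaining $4,104,000 passes to the descendants.
The descendants' portion ($4,104,000) is divided into 6 shares of $684,000: Ronan, Bruno, and Delphine each take $684,000; Gita's $684,000 share passes to Gita's issue; Aditi's $684,000 share passes to Aditi's issue; Hanna's $684,000 share passes to Hanna's issue.
Gita's share ($684,000) is divided into 2 shares of $342,000: Jana and Matthias each take $342,000.
Aditi's share ($684,000) is divided into 4 shares of $171,000: Esperanza, Wendel, Anna, and Xiulan each take $171,000.
Hanna's share ($684,000) is divided into 2 shares of $342,000: Dora takes $342,000; Uma's $342,000 share passes to Uma's issue.
Uma's share ($342,000) is divided into 3 shares of $114,000: Cormac, Hamish, and Ingrid each take $114,000.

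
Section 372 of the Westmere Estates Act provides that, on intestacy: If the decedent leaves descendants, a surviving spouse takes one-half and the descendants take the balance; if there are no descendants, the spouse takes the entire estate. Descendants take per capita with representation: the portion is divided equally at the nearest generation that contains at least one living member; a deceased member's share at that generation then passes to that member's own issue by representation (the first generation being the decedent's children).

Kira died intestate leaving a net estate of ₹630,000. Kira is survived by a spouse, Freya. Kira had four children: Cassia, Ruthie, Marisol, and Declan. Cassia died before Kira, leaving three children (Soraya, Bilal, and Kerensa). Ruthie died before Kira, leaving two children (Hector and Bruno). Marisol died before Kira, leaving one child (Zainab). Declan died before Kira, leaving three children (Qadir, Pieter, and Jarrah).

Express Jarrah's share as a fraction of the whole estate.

Jarrah receives 1/18 of the estate.

Freya takes one-half of ₹630,000 = ₹315,000. The remaining ₹315,000 passes to the descendants.
No child survives, so the initial division is made at the grandchildren's generation.
The descendants' portion (₹315,000) is divided into 9 shares of ₹35,000: Soraya, Bilal, Kerensa, Hector, Bruno, Zainab, Qadir, Pieter, and Jarrah each take ₹35,000.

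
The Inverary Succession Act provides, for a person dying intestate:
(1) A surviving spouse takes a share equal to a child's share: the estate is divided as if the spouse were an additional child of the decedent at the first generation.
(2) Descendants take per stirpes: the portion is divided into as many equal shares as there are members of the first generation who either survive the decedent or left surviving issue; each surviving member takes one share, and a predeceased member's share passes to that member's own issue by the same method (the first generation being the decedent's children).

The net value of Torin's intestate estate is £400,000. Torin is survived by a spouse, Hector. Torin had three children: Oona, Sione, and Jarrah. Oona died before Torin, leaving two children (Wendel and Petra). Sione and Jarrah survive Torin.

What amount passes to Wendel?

The spouse counts as an additional share at the children's level, so there are 4 primary shares of £100,000. Hector takes one such share (£100,000).
The children's combined portion (£300,000) is divided into 3 shares of £100,000: Sione and Jarrah each take £100,000; Oona's £100,000 share passes to Oona's issue.
Oona's share (£100,000) is divided into 2 shares of £50,000: Wendel and Petra each take £50,000.

Wendel receives £50,000.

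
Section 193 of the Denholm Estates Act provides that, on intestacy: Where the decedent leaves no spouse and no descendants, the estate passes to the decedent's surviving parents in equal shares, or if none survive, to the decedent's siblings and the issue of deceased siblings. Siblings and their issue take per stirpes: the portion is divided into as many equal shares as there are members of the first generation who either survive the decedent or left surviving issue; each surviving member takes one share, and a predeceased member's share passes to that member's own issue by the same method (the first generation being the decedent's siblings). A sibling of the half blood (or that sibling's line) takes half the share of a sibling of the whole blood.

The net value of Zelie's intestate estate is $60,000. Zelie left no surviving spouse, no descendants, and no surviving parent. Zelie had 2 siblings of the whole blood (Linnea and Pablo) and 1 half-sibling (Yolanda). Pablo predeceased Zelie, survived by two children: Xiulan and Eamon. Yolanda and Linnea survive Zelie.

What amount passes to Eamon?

Eamon receives $12,000.

The entire $60,000 passes to the siblings and their issue.
Counting each half-blood sibling's line as half a unit, there are 5/2 units in $60,000, so one unit is $24,000. Whole-blood lines (Linnea and Pablo) take $24,000 each; half-blood lines (Yolanda) take $12,000 each.
Pablo's share ($24,000) is divided into 2 shares of $12,000: Xiulan and Eamon each take $12,000.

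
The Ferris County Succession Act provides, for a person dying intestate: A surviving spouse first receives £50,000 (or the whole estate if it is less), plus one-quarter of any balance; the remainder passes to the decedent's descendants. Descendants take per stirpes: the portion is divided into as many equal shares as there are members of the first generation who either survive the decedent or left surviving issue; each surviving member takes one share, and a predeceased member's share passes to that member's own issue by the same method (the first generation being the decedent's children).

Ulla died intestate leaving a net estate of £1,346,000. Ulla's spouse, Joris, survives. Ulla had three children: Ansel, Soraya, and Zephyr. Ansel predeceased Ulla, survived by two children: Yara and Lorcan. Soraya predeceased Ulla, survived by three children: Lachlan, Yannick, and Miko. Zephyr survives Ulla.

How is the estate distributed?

Joris first takes £50,000, leaving a balance of £1,296,000. Joris then takes one-quarter of the balance (£324,000), for a total of £374,000. The remaining £972,000 passes to the descendants.
The descendants' portion (£972,000) is divided into 3 shares of £324,000: Zephyr takes £324,000; Ansel's £324,000 share passes to Ansel's issue; Soraya's £324,000 share passes to Soraya's issue.
Ansel's share (£324,000) is divided into 2 shares of £162,000: Yara and Lorcan each take £162,000.
Soraya's share (£324,000) is divided into 3 shares of £108,000: Lachlan, Yannick, and Miko each take £108,000.

Joris: £374,000; Yara: £162,000; Lorcan: £162,000; Lachlan: £108,000; Yannick: £108,000; Miko: £108,000; Zephyr: £324,000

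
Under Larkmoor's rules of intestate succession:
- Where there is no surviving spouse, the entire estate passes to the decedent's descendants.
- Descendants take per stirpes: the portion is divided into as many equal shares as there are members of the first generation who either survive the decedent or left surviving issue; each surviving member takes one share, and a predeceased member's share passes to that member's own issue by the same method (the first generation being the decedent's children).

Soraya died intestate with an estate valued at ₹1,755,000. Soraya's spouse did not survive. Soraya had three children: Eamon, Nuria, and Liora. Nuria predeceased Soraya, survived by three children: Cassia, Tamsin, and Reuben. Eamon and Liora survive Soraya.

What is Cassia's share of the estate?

The entire ₹1,755,000 passes to the descendants.
That amount (₹1,755,000) is divided into 3 shares of ₹585,000: Eamon and Liora each take ₹585,000; Nuria's ₹585,000 share passes to Nuria's issue.
Nuria's share (₹585,000) is divided into 3 shares of ₹195,000: Cassia, Tamsin, and Reuben each take ₹195,000.

Cassia receives ₹195,000.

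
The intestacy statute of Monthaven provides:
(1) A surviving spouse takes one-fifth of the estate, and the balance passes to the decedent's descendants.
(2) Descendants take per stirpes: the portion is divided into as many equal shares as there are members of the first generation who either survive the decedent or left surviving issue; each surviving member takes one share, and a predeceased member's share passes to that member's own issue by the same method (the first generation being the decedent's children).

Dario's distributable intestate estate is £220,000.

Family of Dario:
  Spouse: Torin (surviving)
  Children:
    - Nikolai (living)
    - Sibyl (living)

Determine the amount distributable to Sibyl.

Torin takes one-fifth of £220,000 = £44,000. The remaining £176,000 passes to the descendants.
The descendants' portion (£176,000) is divided into 2 shares of £88,000: Nikolai and Sibyl each take £88,000.

Sibyl receives £88,000.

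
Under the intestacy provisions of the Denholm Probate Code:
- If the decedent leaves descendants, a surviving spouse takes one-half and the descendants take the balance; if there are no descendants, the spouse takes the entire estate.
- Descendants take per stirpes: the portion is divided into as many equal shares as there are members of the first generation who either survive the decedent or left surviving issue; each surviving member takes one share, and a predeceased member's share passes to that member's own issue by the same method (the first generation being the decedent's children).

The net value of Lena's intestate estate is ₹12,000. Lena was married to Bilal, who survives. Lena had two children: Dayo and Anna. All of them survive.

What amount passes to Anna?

Anna receives ₹3,000.

Bilal takes one-half of ₹12,000 = ₹6,000. The remaining ₹6,000 passes to the descendants.
The descendants' portion (₹6,000) is divided into 2 shares of ₹3,000: Dayo and Anna each take ₹3,000.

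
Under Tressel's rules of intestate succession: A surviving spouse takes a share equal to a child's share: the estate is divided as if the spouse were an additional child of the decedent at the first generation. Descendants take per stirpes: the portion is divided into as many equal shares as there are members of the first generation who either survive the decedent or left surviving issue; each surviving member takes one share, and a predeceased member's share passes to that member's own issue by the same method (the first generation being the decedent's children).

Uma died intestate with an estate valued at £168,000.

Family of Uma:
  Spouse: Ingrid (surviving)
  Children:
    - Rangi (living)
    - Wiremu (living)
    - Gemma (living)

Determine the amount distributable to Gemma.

The spouse counts as an additional share at the children's level, so there are 4 primary shares of £42,000. Ingrid takes one such share (£42,000).
The children's combined portion (£126,000) is divided into 3 shares of £42,000: Rangi, Wiremu, and Gemma each take £42,000.

Gemma receives £42,000.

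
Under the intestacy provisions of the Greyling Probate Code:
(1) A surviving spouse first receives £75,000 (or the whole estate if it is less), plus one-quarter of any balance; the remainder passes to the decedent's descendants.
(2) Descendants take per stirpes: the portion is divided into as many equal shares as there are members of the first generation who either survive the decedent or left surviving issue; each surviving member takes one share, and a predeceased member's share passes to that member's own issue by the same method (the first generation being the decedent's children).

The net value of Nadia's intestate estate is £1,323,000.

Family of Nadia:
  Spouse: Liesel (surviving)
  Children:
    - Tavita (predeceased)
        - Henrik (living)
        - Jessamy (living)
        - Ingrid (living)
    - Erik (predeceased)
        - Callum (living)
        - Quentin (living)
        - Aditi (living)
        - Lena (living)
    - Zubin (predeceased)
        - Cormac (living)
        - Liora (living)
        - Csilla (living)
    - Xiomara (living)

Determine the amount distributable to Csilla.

Csilla receives £78,000.

Liesel first takes £75,000, leaving a balance of £1,248,000. Liesel then takes one-quarter of the balance (£312,000), for a total of £387,000. The remaining £936,000 passes to the descendants.
The descendants' portion (£936,000) is divided into 4 shares of £234,000: Xiomara takes £234,000; Tavita's £234,000 share passes to Tavita's issue; Erik's £234,000 share passes to Erik's issue; Zubin's £234,000 share passes to Zubin's issue.
Tavita's share (£234,000) is divided into 3 shares of £78,000: Henrik, Jessamy, and Ingrid each take £78,000.
Erik's share (£234,000) is divided into 4 shares of £58,500: Callum, Quentin, Aditi, and Lena each take £58,500.
Zubin's share (£234,000) is divided into 3 shares of £78,000: Cormac, Liora, and Csilla each take £78,000.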